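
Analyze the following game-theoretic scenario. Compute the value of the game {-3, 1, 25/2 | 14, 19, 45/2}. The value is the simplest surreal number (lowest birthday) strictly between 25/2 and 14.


Left options: {-3, 1, 25/2}, max = 25/2
Right options: {14, 19, 45/2}, min = 14
All options are numbers and max(Left) < min(Right), so by the simplicity theorem the value is the simplest (earliest-born) number strictly between 25/2 and 14.
The only integer strictly between 25/2 and 14 is 13.
No non-integer in the interval can be simpler: if x is a non-integer in the interval, then floor(x) or ceil(x) also lies in the interval (the interval contains an integer), and both are proper prefixes of x's sign expansion, i.e. born earlier. So the game value is 13.
Game value = 13

13


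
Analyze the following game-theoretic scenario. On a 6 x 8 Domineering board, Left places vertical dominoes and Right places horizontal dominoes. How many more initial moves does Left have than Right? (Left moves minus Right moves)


Board is 6 x 8 (rows x cols).
Left (vertical) placements: (rows-1) * cols = 5 * 8 = 40
Right (horizontal) placements: rows * (cols-1) = 6 * 7 = 42
Advantage = Left - Right = 40 - 42 = -2

-2


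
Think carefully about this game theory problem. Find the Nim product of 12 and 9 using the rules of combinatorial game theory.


Nim multiplication is bilinear over XOR: (u XOR v) * w = (u*w) XOR (v*w).
So we split each operand into its bit components and XOR the pairwise Nim products.
12 = 4 + 8 (as XOR of powers of 2).
9 = 1 + 8 (as XOR of powers of 2).
Using the standard Nim-product table on single bits:
  2*2 = 3,   2*4 = 8,   2*8 = 12,
  4*4 = 6,   4*8 = 11,  8*8 = 13,
and  1*x = x (identity), k*l = l*k (commutative).
Pairwise Nim products:
  4 * 1 = 4
  4 * 8 = 11
  8 * 1 = 8
  8 * 8 = 13
XOR them: 4 XOR 11 XOR 8 XOR 13 = 10.
Result: 12 * 9 = 10 (in Nim).

10


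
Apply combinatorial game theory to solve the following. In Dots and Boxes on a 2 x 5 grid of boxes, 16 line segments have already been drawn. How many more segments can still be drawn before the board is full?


Grid: 2 x 5 boxes, i.e. 3 rows and 6 columns of dots.
Horizontal edges: (rows + 1) * cols = 3 * 5 = 15
Vertical edges: rows * (cols + 1) = 2 * 6 = 12
Total edges: 15 + 12 = 27
Edges drawn: 16
Remaining: 27 - 16 = 11

11


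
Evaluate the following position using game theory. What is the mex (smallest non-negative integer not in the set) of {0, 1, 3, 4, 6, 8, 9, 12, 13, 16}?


Set = {0, 1, 3, 4, 6, 8, 9, 12, 13, 16}
0 is in the set.
1 is in the set.
2 is NOT in the set. This is the mex.
mex = 2

2


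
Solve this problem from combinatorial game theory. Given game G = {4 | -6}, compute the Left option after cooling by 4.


Original game: {4 | -6} (a switch {a | b} with a > b).
Cooling by t (for t below the temperature (a - b)/2 = 5) taxes each move by t: {a | b} cooled by t is {a - t | b + t}.
Cooling amount: t = 4
Cooled Left option: 4 - 4 = 0
Cooled Right option: -6 + 4 = -2
Cooled game: {0 | -2}
Left option = 0

0


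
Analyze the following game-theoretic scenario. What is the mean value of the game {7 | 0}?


Game = {7 | 0}, a switch {a | b} with numbers a > b.
Its thermograph has left wall a - t and right wall b + t, which meet at t = (a - b)/2, where both equal (a + b)/2. So the mast (mean value) is at (a + b)/2.
Mean = (7 + (0))/2 = 7/2 = 7/2

7/2


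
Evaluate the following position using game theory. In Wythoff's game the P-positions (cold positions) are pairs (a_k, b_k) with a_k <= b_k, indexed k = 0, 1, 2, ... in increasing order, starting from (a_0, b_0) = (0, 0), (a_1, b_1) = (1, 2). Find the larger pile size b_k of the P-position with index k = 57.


By Wythoff's theorem, a_k = floor(k * phi) and b_k = floor(k * phi^2) = a_k + k, where phi = (1 + sqrt(5))/2 is the golden ratio.
phi = (1 + sqrt(5))/2 = 1.618034
phi^2 = phi + 1 = 2.618034
k = 57
k * phi^2 = 57 * 2.618034 = 149.227937
b_57 = floor(k * phi^2) = 149 (check: a_57 + k = 92 + 57 = 149)

149


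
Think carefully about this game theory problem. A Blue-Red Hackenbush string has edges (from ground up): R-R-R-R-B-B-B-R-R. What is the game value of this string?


Edges (from ground): R-R-R-R-B-B-B-R-R
By Berlekamp's sign-expansion rule, a Blue-Red Hackenbush stalk has the value of the surreal number whose sign sequence is the edge sequence with B -> + and R -> -.
Sign sequence: ----+++--
Trace the sign expansion in the surreal number tree, starting from 0:
Edge 1: R (sign -) -> bounds (-inf, 0), value = -1
Edge 2: R (sign -) -> bounds (-inf, -1), value = -2
Edge 3: R (sign -) -> bounds (-inf, -2), value = -3
Edge 4: R (sign -) -> bounds (-inf, -3), value = -4
Edge 5: B (sign +) -> bounds (-4, -3), value = -7/2
Edge 6: B (sign +) -> bounds (-7/2, -3), value = -13/4
Edge 7: B (sign +) -> bounds (-13/4, -3), value = -25/8
Edge 8: R (sign -) -> bounds (-13/4, -25/8), value = -51/16
Edge 9: R (sign -) -> bounds (-13/4, -51/16), value = -103/32
Game value = -103/32

-103/32


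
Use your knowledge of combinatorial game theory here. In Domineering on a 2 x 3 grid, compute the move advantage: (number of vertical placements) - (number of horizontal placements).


Board is 2 x 3 (rows x cols).
Left (vertical) placements: (rows-1) * cols = 1 * 3 = 3
Right (horizontal) placements: rows * (cols-1) = 2 * 2 = 4
Advantage = Left - Right = 3 - 4 = -1

-1


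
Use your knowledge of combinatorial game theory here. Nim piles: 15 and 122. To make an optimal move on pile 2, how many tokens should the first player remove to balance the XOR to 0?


Piles: 15 and 122
Current XOR: 15 XOR 122 = 117 (non-zero, so this is an N-position).
To make the XOR zero, we need to find a move that balances the piles.
For pile 2 (size 122): target = 122 XOR 117 = 15
We reduce pile 2 from 122 to 15.
Tokens removed: 122 - 15 = 107
Verification: 15 XOR 15 = 0

107


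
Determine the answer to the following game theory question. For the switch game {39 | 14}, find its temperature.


The game is {39 | 14}, a switch {a | b} with numbers a > b.
Cooling {a | b} by t gives {a - t | b + t}, which stops being hot when a - t = b + t, i.e. at t = (a - b)/2. So the temperature of a switch is (a - b)/2.
Temperature = (Left option - Right option) / 2
= (39 - (14)) / 2
= 25 / 2
= 25/2

25/2


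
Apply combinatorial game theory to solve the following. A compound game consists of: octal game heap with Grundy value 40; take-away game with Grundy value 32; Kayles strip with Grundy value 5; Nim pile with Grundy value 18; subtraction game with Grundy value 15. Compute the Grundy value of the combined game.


By the Sprague-Grundy theorem, the Grundy value of a sum of games is the XOR of individual Grundy values.
octal game heap: Grundy value = 40. Running XOR: 0 XOR 40 = 40
take-away game: Grundy value = 32. Running XOR: 40 XOR 32 = 8
Kayles strip: Grundy value = 5. Running XOR: 8 XOR 5 = 13
Nim pile: Grundy value = 18. Running XOR: 13 XOR 18 = 31
subtraction game: Grundy value = 15. Running XOR: 31 XOR 15 = 16
The combined Grundy value is 16.

16


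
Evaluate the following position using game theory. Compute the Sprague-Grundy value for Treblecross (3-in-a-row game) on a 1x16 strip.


Treblecross: place X on empty cells; 3-in-a-row wins.
Playing within two cells of an existing X lets the opponent win at once, so sensible play treats the cells i-2..i+2 around each X as dead. The player left with no safe cell loses, so this is a normal-play take-away game on strips of safe cells.
Placing X at cell i (0-indexed) of a strip of k safe cells leaves independent strips of sizes max(0, i-2) and max(0, k-i-3). Hence G(k) = mex{ G(max(0,i-2)) XOR G(max(0,k-i-3)) : 0 <= i < k }, with G(0) = 0.
G(1): splits (0,0):0^0=0 -> mex({0}) = 1
G(2): splits (0,0):0^0=0 -> mex({0}) = 1
G(3): splits (0,0):0^0=0 -> mex({0}) = 1
G(4): splits (0,1):0^1=1 (0,0):0^0=0 -> mex({0, 1}) = 2
G(5): splits (0,2):0^1=1 (0,1):0^1=1 (0,0):0^0=0 -> mex({0, 1}) = 2
G(6) = mex({1}) = 0
G(7) = mex({0, 1, 2}) = 3
G(8) = mex({0, 1, 2}) = 3
G(9) = mex({0, 2}) = 1
G(10) = mex({0, 2, 3}) = 1
G(11) = mex({0, 3}) = 1
G(12) = mex({1, 3}) = 0
G(13) = mex({0, 1, 2, 3}) = 4
G(14) = mex({0, 1, 2}) = 3
G(15) = mex({0, 1, 2}) = 3
G(16) = mex({0, 1, 2, 4}) = 3
Therefore G(16) = 3.

3


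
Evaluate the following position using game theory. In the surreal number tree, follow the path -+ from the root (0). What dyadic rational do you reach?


Sign expansion: -+
Rule: track bounds (lo, hi), initially (-inf, +inf). On '+', the current value becomes lo and we move to the simplest number in (value, hi): value + 1 if hi = +inf, otherwise the midpoint (value + hi)/2. On '-', the current value becomes hi and we move to value - 1 if lo = -inf, otherwise the midpoint (lo + value)/2.
Start at 0.
Step 1: sign = -, move left. Bounds: (-inf, 0). Value = -1
Step 2: sign = +, move right. Bounds: (-1, 0). Value = -1/2
The surreal number with sign expansion -+ is -1/2.

-1/2


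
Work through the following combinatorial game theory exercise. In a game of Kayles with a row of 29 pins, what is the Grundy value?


Kayles: a move removes 1 or 2 adjacent pins from a contiguous row.
Removing pins from a row of k leaves two independent rows (a, b) with a + b = k - 1 (one pin) or a + b = k - 2 (two pins); an end removal gives a = 0.
By Sprague-Grundy, G(k) = mex{ G(a) XOR G(b) } over all these splits. G(0) = 0.
G(1): splits (0,0):0^0=0 -> mex({0}) = 1
G(2): splits (0,1):0^1=1 (0,0):0^0=0 -> mex({0, 1}) = 2
G(3): splits (0,2):0^2=2 (1,1):1^1=0 (0,1):0^1=1 -> mex({0, 1, 2}) = 3
G(4): splits (0,3):0^3=3 (1,2):1^2=3 (0,2):0^2=2 (1,1):1^1=0 -> mex({0, 2, 3}) = 1
G(5): splits (0,4):0^1=1 (1,3):1^3=2 (2,2):2^2=0 (0,3):0^3=3 (1,2):1^2=3 -> mex({0, 1, 2, 3}) = 4
G(6) = mex({0, 1, 2, 4}) = 3
G(7) = mex({0, 1, 3, 4, 5}) = 2
G(8) = mex({0, 2, 3, 5, 6}) = 1
G(9) = mex({0, 1, 2, 3, 6, 7}) = 4
G(10) = mex({0, 1, 3, 4, 5, 7}) = 2
G(11) = mex({0, 1, 2, 3, 4, 5}) = 6
G(12) = mex({0, 1, 2, 3, 5, 6, 7}) = 4
G(13) = mex({0, 2, 3, 4, 6, 7}) = 1
G(14) = mex({0, 1, 4, 5, 6, 7}) = 2
G(15) = mex({0, 1, 2, 3, 4, 5, 6}) = 7
G(16) = mex({0, 2, 3, 5, 6, 7}) = 1
G(17) = mex({0, 1, 2, 3, 5, 6, 7}) = 4
G(18) = mex({0, 1, 2, 4, 5, 6}) = 3
G(19) = mex({0, 1, 3, 4, 5, 7}) = 2
G(20) = mex({0, 2, 3, 4, 5, 6, 7}) = 1
G(21) = mex({0, 1, 2, 3, 5, 6, 7}) = 4
G(22) = mex({0, 1, 2, 3, 4, 5, 7}) = 6
G(23) = mex({0, 1, 2, 3, 4, 5, 6}) = 7
G(24) = mex({0, 1, 2, 3, 5, 6, 7}) = 4
G(25) = mex({0, 2, 3, 4, 6, 7}) = 1
G(26) = mex({0, 1, 3, 4, 5, 6, 7}) = 2
G(27) = mex({0, 1, 2, 3, 4, 5, 6, 7}) = 8
G(28) = mex({0, 1, 2, 3, 4, 6, 7, 8}) = 5
G(29) = mex({0, 1, 2, 3, 5, 6, 7, 8, 9}) = 4
Therefore G(29) = 4.

4


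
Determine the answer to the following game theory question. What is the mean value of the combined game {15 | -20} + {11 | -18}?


G1 = {15 | -20}, G2 = {11 | -18}
Each is a switch {a | b} with numbers a > b; its mean value is (a + b)/2, and mean value is additive over game sums: m(G1 + G2) = m(G1) + m(G2).
Mean of G1 = (15 + (-20))/2 = -5/2 = -5/2
Mean of G2 = (11 + (-18))/2 = -7/2 = -7/2
Mean of G1 + G2 = -5/2 + -7/2 = -6

-6


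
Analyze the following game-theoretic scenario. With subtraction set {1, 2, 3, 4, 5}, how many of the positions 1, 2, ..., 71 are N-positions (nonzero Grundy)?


Subtraction set S = {1, 2, 3, 4, 5}, so G(n) = n mod 6.
G(n) = 0 when n is a multiple of 6.
Multiples of 6 in [1, 71]: 11
N-positions (nonzero Grundy) = 71 - 11 = 60

60


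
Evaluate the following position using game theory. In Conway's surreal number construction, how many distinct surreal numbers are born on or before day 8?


Day 0: {|} = 0 is born. Count = 1.
Day n: the number of surreal numbers born by day n is 2^(n+1) - 1.
By day 0: 2^1 - 1 = 1
By day 1: 2^2 - 1 = 3
By day 2: 2^3 - 1 = 7
By day 3: 2^4 - 1 = 15
By day 4: 2^5 - 1 = 31
By day 5: 2^6 - 1 = 63
By day 6: 2^7 - 1 = 127
By day 7: 2^8 - 1 = 255
By day 8: 2^9 - 1 = 511
By day 8: 511 surreal numbers.

511


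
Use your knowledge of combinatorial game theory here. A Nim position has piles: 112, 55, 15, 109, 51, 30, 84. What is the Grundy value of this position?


We need the XOR (exclusive or) of all pile sizes.
After XOR-ing pile 1 (size 112): 0 XOR 112 = 112
After XOR-ing pile 2 (size 55): 112 XOR 55 = 71
After XOR-ing pile 3 (size 15): 71 XOR 15 = 72
After XOR-ing pile 4 (size 109): 72 XOR 109 = 37
After XOR-ing pile 5 (size 51): 37 XOR 51 = 22
After XOR-ing pile 6 (size 30): 22 XOR 30 = 8
After XOR-ing pile 7 (size 84): 8 XOR 84 = 92
The Nim-value of this position is 92.

92


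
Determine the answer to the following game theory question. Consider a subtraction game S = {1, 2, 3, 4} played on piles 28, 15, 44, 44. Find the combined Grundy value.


Subtraction set: {1, 2, 3, 4}
For this subtraction set, G(n) = n mod 5 (period = max + 1 = 5).
Pile 1 (size 28): G(28) = 28 mod 5 = 3
Pile 2 (size 15): G(15) = 15 mod 5 = 0
Pile 3 (size 44): G(44) = 44 mod 5 = 4
Pile 4 (size 44): G(44) = 44 mod 5 = 4
Total Grundy value = XOR of all: 3 XOR 0 XOR 4 XOR 4 = 3

3


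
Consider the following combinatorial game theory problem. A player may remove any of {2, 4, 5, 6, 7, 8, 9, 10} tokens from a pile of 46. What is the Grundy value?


The subtraction set is S = {2, 4, 5, 6, 7, 8, 9, 10}.
G(k) = mex{ G(k - s) : s in S, s <= k }. We compute iteratively: G(0) = 0.
G(1) = mex({}) = 0
G(2) = mex({0}) = 1
G(3) = mex({0}) = 1
G(4) = mex({0, 1}) = 2
G(5) = mex({0, 1}) = 2
G(6) = mex({0, 1, 2}) = 3
G(7) = mex({0, 1, 2}) = 3
G(8) = mex({0, 1, 2, 3}) = 4
G(9) = mex({0, 1, 2, 3}) = 4
G(10) = mex({0, 1, 2, 3, 4}) = 5
G(11) = mex({0, 1, 2, 3, 4}) = 5
G(12) = mex({1, 2, 3, 4, 5}) = 0
G(13) = mex({1, 2, 3, 4, 5}) = 0
G(14) = mex({0, 2, 3, 4, 5}) = 1
G(15) = mex({0, 2, 3, 4, 5}) = 1
G(16) = mex({0, 1, 3, 4, 5}) = 2
G(17) = mex({0, 1, 3, 4, 5}) = 2
G(18) = mex({0, 1, 2, 4, 5}) = 3
G(19) = mex({0, 1, 2, 4, 5}) = 3
G(20) = mex({0, 1, 2, 3, 5}) = 4
G(21) = mex({0, 1, 2, 3, 5}) = 4
Observe that G(12)..G(21) = 0, 0, 1, 1, 2, 2, 3, 3, 4, 4 repeats G(0)..G(9) = 0, 0, 1, 1, 2, 2, 3, 3, 4, 4.
For k >= max(S) = 10, G(k) is determined by the previous 10 values G(k-10)..G(k-1); a window of 10 consecutive values has recurred shifted by 12, so by induction G(k + 12) = G(k) for all k >= 0: the sequence is periodic from the start with period 12.
One period: G(0..11) = 0, 0, 1, 1, 2, 2, 3, 3, 4, 4, 5, 5.
46 mod 12 = 10, so G(46) = G(10) = 5.

5


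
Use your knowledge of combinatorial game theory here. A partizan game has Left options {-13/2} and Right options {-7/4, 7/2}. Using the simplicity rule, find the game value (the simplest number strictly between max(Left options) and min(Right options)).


Left options: {-13/2}, max = -13/2
Right options: {-7/4, 7/2}, min = -7/4
All options are numbers and max(Left) < min(Right), so by the simplicity theorem the value is the simplest (earliest-born) number strictly between -13/2 and -7/4.
Integers -6 through -2 all lie strictly between -13/2 and -7/4.
Among integers, the simplest (lowest birthday = smallest |n|; 0 is born on day 0, +-n on day n) is -2.
No non-integer in the interval can be simpler: if x is a non-integer in the interval, then floor(x) or ceil(x) also lies in the interval (the interval contains an integer), and both are proper prefixes of x's sign expansion, i.e. born earlier. So the game value is -2.
Game value = -2

-2


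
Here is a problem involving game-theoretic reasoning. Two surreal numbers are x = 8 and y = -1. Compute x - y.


x = 8, y = -1
x - y = 8 - -1 = 9

9


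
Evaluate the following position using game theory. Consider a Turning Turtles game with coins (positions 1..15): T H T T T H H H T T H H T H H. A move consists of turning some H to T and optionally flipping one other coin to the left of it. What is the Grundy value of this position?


Coins: T H T T T H H H T T H H T H H
Key fact: a single head at position k behaves exactly like a Nim heap of size k (turning it to T and optionally flipping a coin at j < k corresponds to moving the heap from k to j, or to 0), and heads combine as a disjunctive sum (two heads at the same place would cancel, matching j XOR j = 0). So the Nim-value is the XOR of the 1-indexed positions of the heads.
Face-up positions (1-indexed): [2, 6, 7, 8, 11, 12, 14, 15]
XOR 0 with 2: 0 XOR 2 = 2
XOR 2 with 6: 2 XOR 6 = 4
XOR 4 with 7: 4 XOR 7 = 3
XOR 3 with 8: 3 XOR 8 = 11
XOR 11 with 11: 11 XOR 11 = 0
XOR 0 with 12: 0 XOR 12 = 12
XOR 12 with 14: 12 XOR 14 = 2
XOR 2 with 15: 2 XOR 15 = 13
Nim-value = 13

13


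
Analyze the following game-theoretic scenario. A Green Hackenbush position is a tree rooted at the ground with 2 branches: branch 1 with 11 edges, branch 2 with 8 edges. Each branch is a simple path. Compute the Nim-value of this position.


The tree has 2 branches from the ground vertex.
In Green Hackenbush, the Nim-value of a simple path of length k is k.
Branch 1: length 11, Nim-value = 11
Branch 2: length 8, Nim-value = 8
Total Nim-value = XOR of all branch values:
0 XOR 11 = 11
11 XOR 8 = 3
Nim-value of the tree = 3

3


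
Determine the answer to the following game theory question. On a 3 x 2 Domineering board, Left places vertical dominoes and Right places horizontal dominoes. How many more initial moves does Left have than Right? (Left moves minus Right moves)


Board is 3 x 2 (rows x cols).
Left (vertical) placements: (rows-1) * cols = 2 * 2 = 4
Right (horizontal) placements: rows * (cols-1) = 3 * 1 = 3
Advantage = Left - Right = 4 - 3 = 1

1


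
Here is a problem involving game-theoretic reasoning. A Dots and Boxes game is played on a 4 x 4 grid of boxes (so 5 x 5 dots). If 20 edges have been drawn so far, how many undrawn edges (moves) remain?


Grid: 4 x 4 boxes, i.e. 5 rows and 5 columns of dots.
Horizontal edges: (rows + 1) * cols = 5 * 4 = 20
Vertical edges: rows * (cols + 1) = 4 * 5 = 20
Total edges: 20 + 20 = 40
Edges drawn: 20
Remaining: 40 - 20 = 20

20


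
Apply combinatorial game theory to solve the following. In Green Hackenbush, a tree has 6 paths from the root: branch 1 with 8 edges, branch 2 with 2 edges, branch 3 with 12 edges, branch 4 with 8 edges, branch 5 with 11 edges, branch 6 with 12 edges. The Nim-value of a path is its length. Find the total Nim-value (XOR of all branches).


The tree has 6 branches from the ground vertex.
In Green Hackenbush, the Nim-value of a simple path of length k is k.
Branch 1: length 8, Nim-value = 8
Branch 2: length 2, Nim-value = 2
Branch 3: length 12, Nim-value = 12
Branch 4: length 8, Nim-value = 8
Branch 5: length 11, Nim-value = 11
Branch 6: length 12, Nim-value = 12
Total Nim-value = XOR of all branch values:
0 XOR 8 = 8
8 XOR 2 = 10
10 XOR 12 = 6
6 XOR 8 = 14
14 XOR 11 = 5
5 XOR 12 = 9
Nim-value of the tree = 9

9


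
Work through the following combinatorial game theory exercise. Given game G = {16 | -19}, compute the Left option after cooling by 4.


Original game: {16 | -19} (a switch {a | b} with a > b).
Cooling by t (for t below the temperature (a - b)/2 = 35/2) taxes each move by t: {a | b} cooled by t is {a - t | b + t}.
Cooling amount: t = 4
Cooled Left option: 16 - 4 = 12
Cooled Right option: -19 + 4 = -15
Cooled game: {12 | -15}
Left option = 12

12


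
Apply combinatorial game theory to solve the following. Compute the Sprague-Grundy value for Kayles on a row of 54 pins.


Kayles: a move removes 1 or 2 adjacent pins from a contiguous row.
Removing pins from a row of k leaves two independent rows (a, b) with a + b = k - 1 (one pin) or a + b = k - 2 (two pins); an end removal gives a = 0.
By Sprague-Grundy, G(k) = mex{ G(a) XOR G(b) } over all these splits. G(0) = 0.
G(1): splits (0,0):0^0=0 -> mex({0}) = 1
G(2): splits (0,1):0^1=1 (0,0):0^0=0 -> mex({0, 1}) = 2
G(3): splits (0,2):0^2=2 (1,1):1^1=0 (0,1):0^1=1 -> mex({0, 1, 2}) = 3
G(4): splits (0,3):0^3=3 (1,2):1^2=3 (0,2):0^2=2 (1,1):1^1=0 -> mex({0, 2, 3}) = 1
G(5): splits (0,4):0^1=1 (1,3):1^3=2 (2,2):2^2=0 (0,3):0^3=3 (1,2):1^2=3 -> mex({0, 1, 2, 3}) = 4
G(6) = mex({0, 1, 2, 4}) = 3
G(7) = mex({0, 1, 3, 4, 5}) = 2
G(8) = mex({0, 2, 3, 5, 6}) = 1
G(9) = mex({0, 1, 2, 3, 6, 7}) = 4
G(10) = mex({0, 1, 3, 4, 5, 7}) = 2
G(11) = mex({0, 1, 2, 3, 4, 5}) = 6
G(12) = mex({0, 1, 2, 3, 5, 6, 7}) = 4
G(13) = mex({0, 2, 3, 4, 6, 7}) = 1
G(14) = mex({0, 1, 4, 5, 6, 7}) = 2
G(15) = mex({0, 1, 2, 3, 4, 5, 6}) = 7
G(16) = mex({0, 2, 3, 5, 6, 7}) = 1
G(17) = mex({0, 1, 2, 3, 5, 6, 7}) = 4
G(18) = mex({0, 1, 2, 4, 5, 6}) = 3
G(19) = mex({0, 1, 3, 4, 5, 7}) = 2
G(20) = mex({0, 2, 3, 4, 5, 6, 7}) = 1
G(21) = mex({0, 1, 2, 3, 5, 6, 7}) = 4
G(22) = mex({0, 1, 2, 3, 4, 5, 7}) = 6
G(23) = mex({0, 1, 2, 3, 4, 5, 6}) = 7
G(24) = mex({0, 1, 2, 3, 5, 6, 7}) = 4
G(25) = mex({0, 2, 3, 4, 6, 7}) = 1
G(26) = mex({0, 1, 3, 4, 5, 6, 7}) = 2
G(27) = mex({0, 1, 2, 3, 4, 5, 6, 7}) = 8
G(28) = mex({0, 1, 2, 3, 4, 6, 7, 8}) = 5
G(29) = mex({0, 1, 2, 3, 5, 6, 7, 8, 9}) = 4
G(30) = mex({0, 1, 2, 3, 4, 5, 6, 9, 10}) = 7
G(31) = mex({0, 1, 3, 4, 5, 7, 10, 11}) = 2
G(32) = mex({0, 2, 3, 4, 5, 6, 7, 9, 11}) = 1
G(33) = mex({0, 1, 2, 3, 4, 5, 6, 7, 9, 12}) = 8
G(34) = mex({0, 1, 2, 3, 4, 5, 7, 8, 11, 12}) = 6
G(35) = mex({0, 1, 2, 3, 4, 5, 6, 8, 9, 10, 11}) = 7
G(36) = mex({0, 1, 2, 3, 5, 6, 7, 9, 10}) = 4
G(37) = mex({0, 2, 3, 4, 6, 7, 9, 10, 11, 12}) = 1
G(38) = mex({0, 1, 3, 4, 5, 6, 7, 9, 10, 11, 12}) = 2
G(39) = mex({0, 1, 2, 4, 5, 6, 7, 9, 10, 12, 14}) = 3
G(40) = mex({0, 2, 3, 4, 6, 7, 11, 12, 14}) = 1
G(41) = mex({0, 1, 2, 3, 5, 6, 7, 9, 10, 11, 12}) = 4
G(42) = mex({0, 1, 2, 3, 4, 5, 6, 9, 10}) = 7
G(43) = mex({0, 1, 3, 4, 5, 7, 9, 10, 12, 15}) = 2
G(44) = mex({0, 2, 3, 4, 5, 6, 7, 9, 10, 12, 15}) = 1
G(45) = mex({0, 1, 2, 3, 4, 5, 6, 7, 9, 10, 12, 14}) = 8
G(46) = mex({0, 1, 3, 4, 5, 7, 8, 11, 12, 14}) = 2
G(47) = mex({0, 1, 2, 3, 4, 5, 6, 8, 9, 10, 11, 12}) = 7
G(48) = mex({0, 1, 2, 3, 5, 6, 7, 9, 10}) = 4
G(49) = mex({0, 2, 3, 4, 6, 7, 9, 10, 11, 12, 15}) = 1
G(50) = mex({0, 1, 4, 5, 6, 7, 9, 11, 12, 14, 15}) = 2
G(51) = mex({0, 1, 2, 3, 4, 5, 6, 7, 9, 12, 14, 15}) = 8
G(52) = mex({0, 2, 3, 4, 5, 6, 7, 8, 11, 12, 15}) = 1
G(53) = mex({0, 1, 2, 3, 5, 6, 7, 8, 9, 10, 11, 12}) = 4
G(54) = mex({0, 1, 2, 3, 4, 5, 6, 9, 10}) = 7
Therefore G(54) = 7.

7


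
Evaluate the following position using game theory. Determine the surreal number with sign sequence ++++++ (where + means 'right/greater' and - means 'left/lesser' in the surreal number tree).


Sign expansion: ++++++
Rule: track bounds (lo, hi), initially (-inf, +inf). On '+', the current value becomes lo and we move to the simplest number in (value, hi): value + 1 if hi = +inf, otherwise the midpoint (value + hi)/2. On '-', the current value becomes hi and we move to value - 1 if lo = -inf, otherwise the midpoint (lo + value)/2.
Start at 0.
Step 1: sign = +, move right. Bounds: (0, +inf). Value = 1
Step 2: sign = +, move right. Bounds: (1, +inf). Value = 2
Step 3: sign = +, move right. Bounds: (2, +inf). Value = 3
Step 4: sign = +, move right. Bounds: (3, +inf). Value = 4
Step 5: sign = +, move right. Bounds: (4, +inf). Value = 5
Step 6: sign = +, move right. Bounds: (5, +inf). Value = 6
The surreal number with sign expansion ++++++ is 6.

6


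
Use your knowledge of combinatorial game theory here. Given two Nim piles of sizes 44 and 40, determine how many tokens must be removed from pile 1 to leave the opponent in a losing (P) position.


Piles: 44 and 40
Current XOR: 44 XOR 40 = 4 (non-zero, so this is an N-position).
To make the XOR zero, we need to find a move that balances the piles.
For pile 1 (size 44): target = 44 XOR 4 = 40
We reduce pile 1 from 44 to 40.
Tokens removed: 44 - 40 = 4
Verification: 40 XOR 40 = 0

4


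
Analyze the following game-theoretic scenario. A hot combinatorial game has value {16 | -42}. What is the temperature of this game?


The game is {16 | -42}, a switch {a | b} with numbers a > b.
Cooling {a | b} by t gives {a - t | b + t}, which stops being hot when a - t = b + t, i.e. at t = (a - b)/2. So the temperature of a switch is (a - b)/2.
Temperature = (Left option - Right option) / 2
= (16 - (-42)) / 2
= 58 / 2
= 29

29


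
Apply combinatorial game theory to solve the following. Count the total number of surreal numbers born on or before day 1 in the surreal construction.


Day 0: {|} = 0 is born. Count = 1.
Day n: the number of surreal numbers born by day n is 2^(n+1) - 1.
By day 0: 2^1 - 1 = 1
By day 1: 2^2 - 1 = 3
By day 1: 3 surreal numbers.

3


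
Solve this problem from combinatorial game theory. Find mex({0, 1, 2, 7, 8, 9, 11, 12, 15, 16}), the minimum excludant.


Set = {0, 1, 2, 7, 8, 9, 11, 12, 15, 16}
0 is in the set.
1 is in the set.
2 is in the set.
3 is NOT in the set. This is the mex.
mex = 3

3


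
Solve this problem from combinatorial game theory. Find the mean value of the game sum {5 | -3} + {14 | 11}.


G1 = {5 | -3}, G2 = {14 | 11}
Each is a switch {a | b} with numbers a > b; its mean value is (a + b)/2, and mean value is additive over game sums: m(G1 + G2) = m(G1) + m(G2).
Mean of G1 = (5 + (-3))/2 = 2/2 = 1
Mean of G2 = (14 + (11))/2 = 25/2 = 25/2
Mean of G1 + G2 = 1 + 25/2 = 27/2

27/2


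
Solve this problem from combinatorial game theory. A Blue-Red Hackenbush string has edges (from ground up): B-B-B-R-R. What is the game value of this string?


Edges (from ground): B-B-B-R-R
By Berlekamp's sign-expansion rule, a Blue-Red Hackenbush stalk has the value of the surreal number whose sign sequence is the edge sequence with B -> + and R -> -.
Sign sequence: +++--
Trace the sign expansion in the surreal number tree, starting from 0:
Edge 1: B (sign +) -> bounds (0, +inf), value = 1
Edge 2: B (sign +) -> bounds (1, +inf), value = 2
Edge 3: B (sign +) -> bounds (2, +inf), value = 3
Edge 4: R (sign -) -> bounds (2, 3), value = 5/2
Edge 5: R (sign -) -> bounds (2, 5/2), value = 9/4
Game value = 9/4

9/4


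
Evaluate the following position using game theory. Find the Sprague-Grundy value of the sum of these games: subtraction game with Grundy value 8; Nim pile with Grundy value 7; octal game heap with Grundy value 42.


By the Sprague-Grundy theorem, the Grundy value of a sum of games is the XOR of individual Grundy values.
subtraction game: Grundy value = 8. Running XOR: 0 XOR 8 = 8
Nim pile: Grundy value = 7. Running XOR: 8 XOR 7 = 15
octal game heap: Grundy value = 42. Running XOR: 15 XOR 42 = 37
The combined Grundy value is 37.

37


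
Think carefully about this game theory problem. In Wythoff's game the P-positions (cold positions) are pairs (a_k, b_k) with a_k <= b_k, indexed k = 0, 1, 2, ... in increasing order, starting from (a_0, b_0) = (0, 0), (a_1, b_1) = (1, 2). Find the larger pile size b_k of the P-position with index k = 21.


By Wythoff's theorem, a_k = floor(k * phi) and b_k = floor(k * phi^2) = a_k + k, where phi = (1 + sqrt(5))/2 is the golden ratio.
phi = (1 + sqrt(5))/2 = 1.618034
phi^2 = phi + 1 = 2.618034
k = 21
k * phi^2 = 21 * 2.618034 = 54.978714
b_21 = floor(k * phi^2) = 54 (check: a_21 + k = 33 + 21 = 54)

54


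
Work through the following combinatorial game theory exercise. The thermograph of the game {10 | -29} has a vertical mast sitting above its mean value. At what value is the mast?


Game = {10 | -29}, a switch {a | b} with numbers a > b.
Its thermograph has left wall a - t and right wall b + t, which meet at t = (a - b)/2, where both equal (a + b)/2. So the mast (mean value) is at (a + b)/2.
Mean = (10 + (-29))/2 = -19/2 = -19/2

-19/2


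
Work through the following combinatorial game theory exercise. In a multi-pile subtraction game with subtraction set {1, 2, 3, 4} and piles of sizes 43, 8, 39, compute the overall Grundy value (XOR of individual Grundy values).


Subtraction set: {1, 2, 3, 4}
For this subtraction set, G(n) = n mod 5 (period = max + 1 = 5).
Pile 1 (size 43): G(43) = 43 mod 5 = 3
Pile 2 (size 8): G(8) = 8 mod 5 = 3
Pile 3 (size 39): G(39) = 39 mod 5 = 4
Total Grundy value = XOR of all: 3 XOR 3 XOR 4 = 4

4


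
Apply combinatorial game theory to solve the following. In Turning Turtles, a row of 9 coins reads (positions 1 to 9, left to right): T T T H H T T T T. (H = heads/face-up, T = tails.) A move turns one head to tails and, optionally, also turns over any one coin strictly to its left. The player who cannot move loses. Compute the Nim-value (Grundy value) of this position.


Coins: T T T H H T T T T
Key fact: a single head at position k behaves exactly like a Nim heap of size k (turning it to T and optionally flipping a coin at j < k corresponds to moving the heap from k to j, or to 0), and heads combine as a disjunctive sum (two heads at the same place would cancel, matching j XOR j = 0). So the Nim-value is the XOR of the 1-indexed positions of the heads.
Face-up positions (1-indexed): [4, 5]
XOR 0 with 4: 0 XOR 4 = 4
XOR 4 with 5: 4 XOR 5 = 1
Nim-value = 1

1


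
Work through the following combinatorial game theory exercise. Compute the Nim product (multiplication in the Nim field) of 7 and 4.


Nim multiplication is bilinear over XOR: (u XOR v) * w = (u*w) XOR (v*w).
So we split each operand into its bit components and XOR the pairwise Nim products.
7 = 1 + 2 + 4 (as XOR of powers of 2).
4 = 4 (as XOR of powers of 2).
Using the standard Nim-product table on single bits:
  2*2 = 3,   2*4 = 8,   2*8 = 12,
  4*4 = 6,   4*8 = 11,  8*8 = 13,
and  1*x = x (identity), k*l = l*k (commutative).
Pairwise Nim products:
  1 * 4 = 4
  2 * 4 = 8
  4 * 4 = 6
XOR them: 4 XOR 8 XOR 6 = 10.
Result: 7 * 4 = 10 (in Nim).

10


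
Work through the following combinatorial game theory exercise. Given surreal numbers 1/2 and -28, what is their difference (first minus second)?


x = 1/2, y = -28
Converting to common denominator: 2
x = 1/2, y = -56/2
x - y = 1/2 - -28 = 57/2

57/2


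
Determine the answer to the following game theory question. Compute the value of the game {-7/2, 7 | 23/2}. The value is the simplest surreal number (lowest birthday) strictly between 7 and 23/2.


Left options: {-7/2, 7}, max = 7
Right options: {23/2}, min = 23/2
All options are numbers and max(Left) < min(Right), so by the simplicity theorem the value is the simplest (earliest-born) number strictly between 7 and 23/2.
Integers 8 through 11 all lie strictly between 7 and 23/2.
Among integers, the simplest (lowest birthday = smallest |n|; 0 is born on day 0, +-n on day n) is 8.
No non-integer in the interval can be simpler: if x is a non-integer in the interval, then floor(x) or ceil(x) also lies in the interval (the interval contains an integer), and both are proper prefixes of x's sign expansion, i.e. born earlier. So the game value is 8.
Game value = 8

8


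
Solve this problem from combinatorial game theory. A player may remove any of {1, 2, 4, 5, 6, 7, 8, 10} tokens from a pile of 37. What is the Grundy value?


The subtraction set is S = {1, 2, 4, 5, 6, 7, 8, 10}.
G(k) = mex{ G(k - s) : s in S, s <= k }. We compute iteratively: G(0) = 0.
G(1) = mex({0}) = 1
G(2) = mex({0, 1}) = 2
G(3) = mex({1, 2}) = 0
G(4) = mex({0, 2}) = 1
G(5) = mex({0, 1}) = 2
G(6) = mex({0, 1, 2}) = 3
G(7) = mex({0, 1, 2, 3}) = 4
G(8) = mex({0, 1, 2, 3, 4}) = 5
G(9) = mex({0, 1, 2, 4, 5}) = 3
G(10) = mex({0, 1, 2, 3, 5}) = 4
G(11) = mex({0, 1, 2, 3, 4}) = 5
G(12) = mex({1, 2, 3, 4, 5}) = 0
G(13) = mex({0, 2, 3, 4, 5}) = 1
G(14) = mex({0, 1, 3, 4, 5}) = 2
G(15) = mex({1, 2, 3, 4, 5}) = 0
G(16) = mex({0, 2, 3, 4, 5}) = 1
G(17) = mex({0, 1, 3, 4, 5}) = 2
G(18) = mex({0, 1, 2, 4, 5}) = 3
G(19) = mex({0, 1, 2, 3, 5}) = 4
G(20) = mex({0, 1, 2, 3, 4}) = 5
G(21) = mex({0, 1, 2, 4, 5}) = 3
Observe that G(12)..G(21) = 0, 1, 2, 0, 1, 2, 3, 4, 5, 3 repeats G(0)..G(9) = 0, 1, 2, 0, 1, 2, 3, 4, 5, 3.
For k >= max(S) = 10, G(k) is determined by the previous 10 values G(k-10)..G(k-1); a window of 10 consecutive values has recurred shifted by 12, so by induction G(k + 12) = G(k) for all k >= 0: the sequence is periodic from the start with period 12.
One period: G(0..11) = 0, 1, 2, 0, 1, 2, 3, 4, 5, 3, 4, 5.
37 mod 12 = 1, so G(37) = G(1) = 1.

1


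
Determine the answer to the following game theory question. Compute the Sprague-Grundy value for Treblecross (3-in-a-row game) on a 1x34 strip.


Treblecross: place X on empty cells; 3-in-a-row wins.
Playing within two cells of an existing X lets the opponent win at once, so sensible play treats the cells i-2..i+2 around each X as dead. The player left with no safe cell loses, so this is a normal-play take-away game on strips of safe cells.
Placing X at cell i (0-indexed) of a strip of k safe cells leaves independent strips of sizes max(0, i-2) and max(0, k-i-3). Hence G(k) = mex{ G(max(0,i-2)) XOR G(max(0,k-i-3)) : 0 <= i < k }, with G(0) = 0.
G(1): splits (0,0):0^0=0 -> mex({0}) = 1
G(2): splits (0,0):0^0=0 -> mex({0}) = 1
G(3): splits (0,0):0^0=0 -> mex({0}) = 1
G(4): splits (0,1):0^1=1 (0,0):0^0=0 -> mex({0, 1}) = 2
G(5): splits (0,2):0^1=1 (0,1):0^1=1 (0,0):0^0=0 -> mex({0, 1}) = 2
G(6) = mex({1}) = 0
G(7) = mex({0, 1, 2}) = 3
G(8) = mex({0, 1, 2}) = 3
G(9) = mex({0, 2}) = 1
G(10) = mex({0, 2, 3}) = 1
G(11) = mex({0, 3}) = 1
G(12) = mex({1, 3}) = 0
G(13) = mex({0, 1, 2, 3}) = 4
G(14) = mex({0, 1, 2}) = 3
G(15) = mex({0, 1, 2}) = 3
G(16) = mex({0, 1, 2, 4}) = 3
G(17) = mex({0, 1, 3, 4}) = 2
G(18) = mex({0, 1, 3, 4}) = 2
G(19) = mex({0, 1, 3, 5}) = 2
G(20) = mex({0, 1, 2, 3, 5}) = 4
G(21) = mex({0, 1, 2, 3, 5}) = 4
G(22) = mex({1, 2, 6}) = 0
G(23) = mex({0, 1, 2, 3, 4, 6}) = 5
G(24) = mex({0, 1, 2, 3, 4}) = 5
G(25) = mex({0, 1, 3, 4, 7}) = 2
G(26) = mex({0, 1, 3, 4, 5, 7}) = 2
G(27) = mex({0, 1, 3, 5}) = 2
G(28) = mex({0, 1, 2, 5}) = 3
G(29) = mex({0, 1, 2, 4, 5, 6}) = 3
G(30) = mex({1, 2, 4, 6}) = 0
G(31) = mex({0, 1, 2, 3, 4, 6}) = 5
G(32) = mex({1, 2, 3, 4, 7}) = 0
G(33) = mex({0, 3, 7}) = 1
G(34) = mex({0, 2, 3, 5, 7}) = 1
Therefore G(34) = 1.

1


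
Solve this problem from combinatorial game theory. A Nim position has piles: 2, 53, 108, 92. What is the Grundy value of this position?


We need the XOR (exclusive or) of all pile sizes.
After XOR-ing pile 1 (size 2): 0 XOR 2 = 2
After XOR-ing pile 2 (size 53): 2 XOR 53 = 55
After XOR-ing pile 3 (size 108): 55 XOR 108 = 91
After XOR-ing pile 4 (size 92): 91 XOR 92 = 7
The Nim-value of this position is 7.

7


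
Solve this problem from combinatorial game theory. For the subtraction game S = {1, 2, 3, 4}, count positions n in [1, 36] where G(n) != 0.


Subtraction set S = {1, 2, 3, 4}, so G(n) = n mod 5.
G(n) = 0 when n is a multiple of 5.
Multiples of 5 in [1, 36]: 7
N-positions (nonzero Grundy) = 36 - 7 = 29

29


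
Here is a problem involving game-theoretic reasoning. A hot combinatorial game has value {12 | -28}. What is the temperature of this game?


The game is {12 | -28}, a switch {a | b} with numbers a > b.
Cooling {a | b} by t gives {a - t | b + t}, which stops being hot when a - t = b + t, i.e. at t = (a - b)/2. So the temperature of a switch is (a - b)/2.
Temperature = (Left option - Right option) / 2
= (12 - (-28)) / 2
= 40 / 2
= 20

20


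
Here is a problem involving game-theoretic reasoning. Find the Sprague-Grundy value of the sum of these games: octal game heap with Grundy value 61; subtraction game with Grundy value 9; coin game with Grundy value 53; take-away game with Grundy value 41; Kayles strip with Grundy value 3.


By the Sprague-Grundy theorem, the Grundy value of a sum of games is the XOR of individual Grundy values.
octal game heap: Grundy value = 61. Running XOR: 0 XOR 61 = 61
subtraction game: Grundy value = 9. Running XOR: 61 XOR 9 = 52
coin game: Grundy value = 53. Running XOR: 52 XOR 53 = 1
take-away game: Grundy value = 41. Running XOR: 1 XOR 41 = 40
Kayles strip: Grundy value = 3. Running XOR: 40 XOR 3 = 43
The combined Grundy value is 43.

43


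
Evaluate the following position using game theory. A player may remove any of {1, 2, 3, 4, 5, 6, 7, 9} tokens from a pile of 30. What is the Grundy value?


The subtraction set is S = {1, 2, 3, 4, 5, 6, 7, 9}.
G(k) = mex{ G(k - s) : s in S, s <= k }. We compute iteratively: G(0) = 0.
G(1) = mex({0}) = 1
G(2) = mex({0, 1}) = 2
G(3) = mex({0, 1, 2}) = 3
G(4) = mex({0, 1, 2, 3}) = 4
G(5) = mex({0, 1, 2, 3, 4}) = 5
G(6) = mex({0, 1, 2, 3, 4, 5}) = 6
G(7) = mex({0, 1, 2, 3, 4, 5, 6}) = 7
G(8) = mex({1, 2, 3, 4, 5, 6, 7}) = 0
G(9) = mex({0, 2, 3, 4, 5, 6, 7}) = 1
G(10) = mex({0, 1, 3, 4, 5, 6, 7}) = 2
G(11) = mex({0, 1, 2, 4, 5, 6, 7}) = 3
G(12) = mex({0, 1, 2, 3, 5, 6, 7}) = 4
G(13) = mex({0, 1, 2, 3, 4, 6, 7}) = 5
G(14) = mex({0, 1, 2, 3, 4, 5, 7}) = 6
G(15) = mex({0, 1, 2, 3, 4, 5, 6}) = 7
G(16) = mex({1, 2, 3, 4, 5, 6, 7}) = 0
Observe that G(8)..G(16) = 0, 1, 2, 3, 4, 5, 6, 7, 0 repeats G(0)..G(8) = 0, 1, 2, 3, 4, 5, 6, 7, 0.
For k >= max(S) = 9, G(k) is determined by the previous 9 values G(k-9)..G(k-1); a window of 9 consecutive values has recurred shifted by 8, so by induction G(k + 8) = G(k) for all k >= 0: the sequence is periodic from the start with period 8.
One period: G(0..7) = 0, 1, 2, 3, 4, 5, 6, 7.
30 mod 8 = 6, so G(30) = G(6) = 6.

6


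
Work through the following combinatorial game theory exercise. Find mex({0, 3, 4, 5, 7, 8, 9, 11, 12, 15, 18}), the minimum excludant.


Set = {0, 3, 4, 5, 7, 8, 9, 11, 12, 15, 18}
0 is in the set.
1 is NOT in the set. This is the mex.
mex = 1

1


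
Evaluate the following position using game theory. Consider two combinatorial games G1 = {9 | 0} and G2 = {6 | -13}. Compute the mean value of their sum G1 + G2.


G1 = {9 | 0}, G2 = {6 | -13}
Each is a switch {a | b} with numbers a > b; its mean value is (a + b)/2, and mean value is additive over game sums: m(G1 + G2) = m(G1) + m(G2).
Mean of G1 = (9 + (0))/2 = 9/2 = 9/2
Mean of G2 = (6 + (-13))/2 = -7/2 = -7/2
Mean of G1 + G2 = 9/2 + -7/2 = 1

1


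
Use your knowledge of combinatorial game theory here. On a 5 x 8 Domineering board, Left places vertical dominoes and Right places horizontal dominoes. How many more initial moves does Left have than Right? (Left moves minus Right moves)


Board is 5 x 8 (rows x cols).
Left (vertical) placements: (rows-1) * cols = 4 * 8 = 32
Right (horizontal) placements: rows * (cols-1) = 5 * 7 = 35
Advantage = Left - Right = 32 - 35 = -3

-3


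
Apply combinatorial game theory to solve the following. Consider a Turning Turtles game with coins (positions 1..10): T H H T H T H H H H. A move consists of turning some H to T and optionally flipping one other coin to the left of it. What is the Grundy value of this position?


Coins: T H H T H T H H H H
Key fact: a single head at position k behaves exactly like a Nim heap of size k (turning it to T and optionally flipping a coin at j < k corresponds to moving the heap from k to j, or to 0), and heads combine as a disjunctive sum (two heads at the same place would cancel, matching j XOR j = 0). So the Nim-value is the XOR of the 1-indexed positions of the heads.
Face-up positions (1-indexed): [2, 3, 5, 7, 8, 9, 10]
XOR 0 with 2: 0 XOR 2 = 2
XOR 2 with 3: 2 XOR 3 = 1
XOR 1 with 5: 1 XOR 5 = 4
XOR 4 with 7: 4 XOR 7 = 3
XOR 3 with 8: 3 XOR 8 = 11
XOR 11 with 9: 11 XOR 9 = 2
XOR 2 with 10: 2 XOR 10 = 8
Nim-value = 8

8


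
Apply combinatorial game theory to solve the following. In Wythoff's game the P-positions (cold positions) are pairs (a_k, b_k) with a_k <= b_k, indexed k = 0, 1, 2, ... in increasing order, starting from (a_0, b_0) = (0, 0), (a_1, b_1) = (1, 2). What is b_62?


By Wythoff's theorem, a_k = floor(k * phi) and b_k = floor(k * phi^2) = a_k + k, where phi = (1 + sqrt(5))/2 is the golden ratio.
phi = (1 + sqrt(5))/2 = 1.618034
phi^2 = phi + 1 = 2.618034
k = 62
k * phi^2 = 62 * 2.618034 = 162.318107
b_62 = floor(k * phi^2) = 162 (check: a_62 + k = 100 + 62 = 162)

162


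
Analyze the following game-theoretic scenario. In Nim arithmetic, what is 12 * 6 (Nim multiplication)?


Nim multiplication is bilinear over XOR: (u XOR v) * w = (u*w) XOR (v*w).
So we split each operand into its bit components and XOR the pairwise Nim products.
12 = 4 + 8 (as XOR of powers of 2).
6 = 2 + 4 (as XOR of powers of 2).
Using the standard Nim-product table on single bits:
  2*2 = 3,   2*4 = 8,   2*8 = 12,
  4*4 = 6,   4*8 = 11,  8*8 = 13,
and  1*x = x (identity), k*l = l*k (commutative).
Pairwise Nim products:
  4 * 2 = 8
  4 * 4 = 6
  8 * 2 = 12
  8 * 4 = 11
XOR them: 8 XOR 6 XOR 12 XOR 11 = 9.
Result: 12 * 6 = 9 (in Nim).

9


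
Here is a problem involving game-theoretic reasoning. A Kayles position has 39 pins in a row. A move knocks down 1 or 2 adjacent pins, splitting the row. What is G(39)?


Kayles: a move removes 1 or 2 adjacent pins from a contiguous row.
Removing pins from a row of k leaves two independent rows (a, b) with a + b = k - 1 (one pin) or a + b = k - 2 (two pins); an end removal gives a = 0.
By Sprague-Grundy, G(k) = mex{ G(a) XOR G(b) } over all these splits. G(0) = 0.
G(1): splits (0,0):0^0=0 -> mex({0}) = 1
G(2): splits (0,1):0^1=1 (0,0):0^0=0 -> mex({0, 1}) = 2
G(3): splits (0,2):0^2=2 (1,1):1^1=0 (0,1):0^1=1 -> mex({0, 1, 2}) = 3
G(4): splits (0,3):0^3=3 (1,2):1^2=3 (0,2):0^2=2 (1,1):1^1=0 -> mex({0, 2, 3}) = 1
G(5): splits (0,4):0^1=1 (1,3):1^3=2 (2,2):2^2=0 (0,3):0^3=3 (1,2):1^2=3 -> mex({0, 1, 2, 3}) = 4
G(6) = mex({0, 1, 2, 4}) = 3
G(7) = mex({0, 1, 3, 4, 5}) = 2
G(8) = mex({0, 2, 3, 5, 6}) = 1
G(9) = mex({0, 1, 2, 3, 6, 7}) = 4
G(10) = mex({0, 1, 3, 4, 5, 7}) = 2
G(11) = mex({0, 1, 2, 3, 4, 5}) = 6
G(12) = mex({0, 1, 2, 3, 5, 6, 7}) = 4
G(13) = mex({0, 2, 3, 4, 6, 7}) = 1
G(14) = mex({0, 1, 4, 5, 6, 7}) = 2
G(15) = mex({0, 1, 2, 3, 4, 5, 6}) = 7
G(16) = mex({0, 2, 3, 5, 6, 7}) = 1
G(17) = mex({0, 1, 2, 3, 5, 6, 7}) = 4
G(18) = mex({0, 1, 2, 4, 5, 6}) = 3
G(19) = mex({0, 1, 3, 4, 5, 7}) = 2
G(20) = mex({0, 2, 3, 4, 5, 6, 7}) = 1
G(21) = mex({0, 1, 2, 3, 5, 6, 7}) = 4
G(22) = mex({0, 1, 2, 3, 4, 5, 7}) = 6
G(23) = mex({0, 1, 2, 3, 4, 5, 6}) = 7
G(24) = mex({0, 1, 2, 3, 5, 6, 7}) = 4
G(25) = mex({0, 2, 3, 4, 6, 7}) = 1
G(26) = mex({0, 1, 3, 4, 5, 6, 7}) = 2
G(27) = mex({0, 1, 2, 3, 4, 5, 6, 7}) = 8
G(28) = mex({0, 1, 2, 3, 4, 6, 7, 8}) = 5
G(29) = mex({0, 1, 2, 3, 5, 6, 7, 8, 9}) = 4
G(30) = mex({0, 1, 2, 3, 4, 5, 6, 9, 10}) = 7
G(31) = mex({0, 1, 3, 4, 5, 7, 10, 11}) = 2
G(32) = mex({0, 2, 3, 4, 5, 6, 7, 9, 11}) = 1
G(33) = mex({0, 1, 2, 3, 4, 5, 6, 7, 9, 12}) = 8
G(34) = mex({0, 1, 2, 3, 4, 5, 7, 8, 11, 12}) = 6
G(35) = mex({0, 1, 2, 3, 4, 5, 6, 8, 9, 10, 11}) = 7
G(36) = mex({0, 1, 2, 3, 5, 6, 7, 9, 10}) = 4
G(37) = mex({0, 2, 3, 4, 6, 7, 9, 10, 11, 12}) = 1
G(38) = mex({0, 1, 3, 4, 5, 6, 7, 9, 10, 11, 12}) = 2
G(39) = mex({0, 1, 2, 4, 5, 6, 7, 9, 10, 12, 14}) = 3
Therefore G(39) = 3.

3
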